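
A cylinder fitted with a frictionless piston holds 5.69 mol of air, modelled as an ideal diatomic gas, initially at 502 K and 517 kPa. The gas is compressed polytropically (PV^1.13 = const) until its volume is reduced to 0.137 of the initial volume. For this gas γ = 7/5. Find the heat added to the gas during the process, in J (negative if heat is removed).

V₁ = nRT₁/P₁ = 5.69×8.314×502/517 = 45.9 L.
Polytropic n=1.13: T₂ = T₁(V₁/V₂)^(n−1) = 502×(7.30)^0.13 = 650 K; P₂ = P₁(V₁/V₂)^n = 4890 kPa.
W = (P₁V₁−P₂V₂)/(n−1) = (517×45.9−4890×6.29)/0.13 = -53900 J.
ΔU = nCvΔT = 5.69×20.8×(650−502) = 17500 J.
Q = ΔU + W = -36400 J.

-36400 J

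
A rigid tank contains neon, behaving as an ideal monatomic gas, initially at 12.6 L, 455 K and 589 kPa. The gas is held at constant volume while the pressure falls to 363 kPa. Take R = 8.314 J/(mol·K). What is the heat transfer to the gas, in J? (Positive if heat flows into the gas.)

-4270 J

n = P₁V₁/(RT₁) = 589×12.6/(8.314×455) = 1.96 mol.
Isochoric: V stays 12.6 L; P/T = const ⇒ T₂ = 280 K, P₂ = 363 kPa.
W = 0 (no volume change).
ΔU = nCvΔT = 1.96×12.5×(280−455) = -4270 J.
Q = ΔU = -4270 J.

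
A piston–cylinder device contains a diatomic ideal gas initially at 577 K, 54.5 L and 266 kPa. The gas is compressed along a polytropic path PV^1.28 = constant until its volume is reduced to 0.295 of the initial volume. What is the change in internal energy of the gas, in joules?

14800 J

n = P₁V₁/(RT₁) = 266×54.5/(8.314×577) = 3.02 mol.
Polytropic n=1.28: T₂ = T₁(V₁/V₂)^(n−1) = 577×(3.39)^0.28 = 812 K; P₂ = P₁(V₁/V₂)^n = 1270 kPa.
For an ideal gas ΔU = nCvΔT with Cv = (5/2)R = 20.8 J/(mol·K).
ΔU = 3.02×20.8×(812−577) = 14800 J.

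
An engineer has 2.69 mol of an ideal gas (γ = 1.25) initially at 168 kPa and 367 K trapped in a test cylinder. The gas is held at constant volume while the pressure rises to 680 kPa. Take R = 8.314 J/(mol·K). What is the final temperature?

1490 K

V₁ = nRT₁/P₁ = 2.69×8.314×367/168 = 48.9 L.
Isochoric: V stays 48.9 L; P/T = const ⇒ T₂ = 1490 K, P₂ = 680 kPa.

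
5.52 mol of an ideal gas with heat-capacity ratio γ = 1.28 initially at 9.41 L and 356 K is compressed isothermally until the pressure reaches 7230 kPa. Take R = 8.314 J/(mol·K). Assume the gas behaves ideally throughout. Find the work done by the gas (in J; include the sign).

-23300 J

P₁ = nRT₁/V₁ = 5.52×8.314×356/9.41 = 1740 kPa.
Isothermal: T stays 356 K; PV = const ⇒ V₂ = 2.26 L, P₂ = 7230 kPa.
W = nRT ln(V₂/V₁) = 5.52×8.314×356×ln(0.240) = -23300 J.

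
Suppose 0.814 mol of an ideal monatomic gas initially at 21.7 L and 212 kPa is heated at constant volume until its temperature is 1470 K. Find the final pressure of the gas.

T₁ = P₁V₁/(nR) = 212×21.7/(0.814×8.314) = 680 K.
Isochoric: V stays 21.7 L; P/T = const ⇒ T₂ = 1470 K, P₂ = 458 kPa.

458 kPa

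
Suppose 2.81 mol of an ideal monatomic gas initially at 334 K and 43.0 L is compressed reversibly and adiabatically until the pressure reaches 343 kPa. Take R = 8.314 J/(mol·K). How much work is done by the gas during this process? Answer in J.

P₁ = nRT₁/V₁ = 2.81×8.314×334/43.0 = 181 kPa.
Adiabatic: T₂/T₁ = (P₂/P₁)^((γ−1)/γ) ⇒ T₂ = 334×(1.89)^0.400 = 431 K; V₂ = 29.3 L.
ΔU = nCvΔT = 2.81×12.5×(431−334) = 3390 J.
Q = 0 for an adiabatic process, so W = −ΔU = -3390 J.

-3390 J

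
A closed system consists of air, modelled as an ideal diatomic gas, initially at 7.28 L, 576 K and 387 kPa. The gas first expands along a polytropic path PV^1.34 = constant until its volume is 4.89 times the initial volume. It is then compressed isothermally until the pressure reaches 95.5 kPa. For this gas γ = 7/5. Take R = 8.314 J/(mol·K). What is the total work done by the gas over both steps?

n = P₁V₁/(RT₁) = 387×7.28/(8.314×576) = 0.588 mol.
Step 1 — Polytropic n=1.34: T₂ = T₁(V₁/V₂)^(n−1) = 576×(0.204)^0.34 = 336 K; P₂ = P₁(V₁/V₂)^n = 46.1 kPa.
W = (P₁V₁−P₂V₂)/(n−1) = (387×7.28−46.1×35.6)/0.34 = 3460 J.
ΔU = nCvΔT = 0.588×20.8×(336−576) = -2940 J.
Q = ΔU + W = 518 J.
State after step 1: P = 46.1 kPa, V = 35.6 L, T = 336 K.
Step 2 — Isothermal: T stays 336 K; PV = const ⇒ V₂ = 17.2 L, P₂ = 95.5 kPa.
ΔU = 0 (ideal gas, T constant).
W = nRT ln(V₂/V₁) = 0.588×8.314×336×ln(0.483) = -1190 J.
Q = ΔU + W = -1190 J.
Net over both steps: W = 2260 J, Q = -677 J, ΔU = -2940 J.

2260 J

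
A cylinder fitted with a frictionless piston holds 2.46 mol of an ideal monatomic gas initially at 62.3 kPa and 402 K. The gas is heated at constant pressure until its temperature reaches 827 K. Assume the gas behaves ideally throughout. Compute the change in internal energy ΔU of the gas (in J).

13000 J

V₁ = nRT₁/P₁ = 2.46×8.314×402/62.3 = 132 L.
Isobaric: P stays 62.3 kPa; V/T = const ⇒ T₂ = 827 K, V₂ = 271 L.
For an ideal gas ΔU = nCvΔT with Cv = (3/2)R = 12.5 J/(mol·K).
ΔU = 2.46×12.5×(827−402) = 13000 J.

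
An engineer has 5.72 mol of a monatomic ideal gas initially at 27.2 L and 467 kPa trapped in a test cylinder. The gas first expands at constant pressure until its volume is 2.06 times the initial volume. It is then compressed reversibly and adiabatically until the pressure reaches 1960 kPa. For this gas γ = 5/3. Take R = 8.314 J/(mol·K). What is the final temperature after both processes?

T₁ = P₁V₁/(nR) = 467×27.2/(5.72×8.314) = 267 K.
Step 1 — Isobaric: P stays 467 kPa; V/T = const ⇒ T₂ = 550 K, V₂ = 56.0 L.
W = PΔV = 467×(56.0−27.2) kPa·L = 13500 J.
ΔU = nCvΔT = 5.72×12.5×(550−267) = 20200 J.
Q = ΔU + W = nCpΔT = 33700 J.
State after step 1: P = 467 kPa, V = 56.0 L, T = 550 K.
Step 2 — Adiabatic: T₂/T₁ = (P₂/P₁)^((γ−1)/γ) ⇒ T₂ = 550×(4.20)^0.400 = 977 K; V₂ = 23.7 L.
ΔU = nCvΔT = 5.72×12.5×(977−550) = 30400 J.
Q = 0 for an adiabatic process, so W = −ΔU = -30400 J.
Net over both steps: W = -17000 J, Q = 33700 J, ΔU = 50600 J.

977 K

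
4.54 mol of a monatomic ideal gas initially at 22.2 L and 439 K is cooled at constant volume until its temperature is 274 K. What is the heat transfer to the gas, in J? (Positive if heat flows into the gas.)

-9340 J

P₁ = nRT₁/V₁ = 4.54×8.314×439/22.2 = 746 kPa.
Isochoric: V stays 22.2 L; P/T = const ⇒ T₂ = 274 K, P₂ = 466 kPa.
W = 0 (no volume change).
ΔU = nCvΔT = 4.54×12.5×(274−439) = -9340 J.
Q = ΔU = -9340 J.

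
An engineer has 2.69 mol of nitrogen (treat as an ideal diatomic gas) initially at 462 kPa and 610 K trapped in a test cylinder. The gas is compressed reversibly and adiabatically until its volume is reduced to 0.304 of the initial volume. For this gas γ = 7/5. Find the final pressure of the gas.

2450 kPa

V₁ = nRT₁/P₁ = 2.69×8.314×610/462 = 29.5 L.
Adiabatic: TV^(γ−1) = const ⇒ T₂ = 610×(3.29)^0.400 = 982 K; PV^γ = const ⇒ P₂ = 2450 kPa.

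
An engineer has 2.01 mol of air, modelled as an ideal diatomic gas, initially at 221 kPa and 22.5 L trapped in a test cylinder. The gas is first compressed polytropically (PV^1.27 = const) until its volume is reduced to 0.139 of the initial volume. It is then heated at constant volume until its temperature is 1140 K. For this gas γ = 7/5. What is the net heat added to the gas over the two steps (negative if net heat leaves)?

T₁ = P₁V₁/(nR) = 221×22.5/(2.01×8.314) = 298 K.
Step 1 — Polytropic n=1.27: T₂ = T₁(V₁/V₂)^(n−1) = 298×(7.19)^0.27 = 507 K; P₂ = P₁(V₁/V₂)^n = 2710 kPa.
W = (P₁V₁−P₂V₂)/(n−1) = (221×22.5−2710×3.13)/0.27 = -13000 J.
ΔU = nCvΔT = 2.01×20.8×(507−298) = 8750 J.
Q = ΔU + W = -4210 J.
State after step 1: P = 2710 kPa, V = 3.13 L, T = 507 K.
Step 2 — Isochoric: V stays 3.13 L; P/T = const ⇒ T₂ = 1140 K, P₂ = 6090 kPa.
W = 0 (no volume change).
ΔU = nCvΔT = 2.01×20.8×(1140−507) = 26400 J.
Q = ΔU = 26400 J.
Net over both steps: W = -13000 J, Q = 22200 J, ΔU = 35200 J.

22200 J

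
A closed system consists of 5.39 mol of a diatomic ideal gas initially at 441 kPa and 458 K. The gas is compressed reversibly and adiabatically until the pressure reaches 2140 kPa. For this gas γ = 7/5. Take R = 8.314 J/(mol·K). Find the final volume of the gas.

V₁ = nRT₁/P₁ = 5.39×8.314×458/441 = 46.5 L.
Adiabatic: T₂/T₁ = (P₂/P₁)^((γ−1)/γ) ⇒ T₂ = 458×(4.85)^0.286 = 719 K; V₂ = 15.1 L.

15.1 L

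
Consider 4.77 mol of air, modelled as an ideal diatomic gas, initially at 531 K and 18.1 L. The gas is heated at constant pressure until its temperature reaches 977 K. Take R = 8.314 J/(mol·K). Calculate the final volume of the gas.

33.3 L

P₁ = nRT₁/V₁ = 4.77×8.314×531/18.1 = 1160 kPa.
Isobaric: P stays 1160 kPa; V/T = const ⇒ T₂ = 977 K, V₂ = 33.3 L.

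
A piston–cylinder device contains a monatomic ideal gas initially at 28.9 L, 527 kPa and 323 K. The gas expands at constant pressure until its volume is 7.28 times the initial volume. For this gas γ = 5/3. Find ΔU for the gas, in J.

n = P₁V₁/(RT₁) = 527×28.9/(8.314×323) = 5.67 mol.
Isobaric: P stays 527 kPa; V/T = const ⇒ T₂ = 2350 K, V₂ = 210 L.
For an ideal gas ΔU = nCvΔT with Cv = (3/2)R = 12.5 J/(mol·K).
ΔU = 5.67×12.5×(2350−323) = 143000 J.

143000 J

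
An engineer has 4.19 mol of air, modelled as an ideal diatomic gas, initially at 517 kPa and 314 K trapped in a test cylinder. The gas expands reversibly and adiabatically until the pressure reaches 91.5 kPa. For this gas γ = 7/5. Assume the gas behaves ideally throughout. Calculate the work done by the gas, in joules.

10700 J

V₁ = nRT₁/P₁ = 4.19×8.314×314/517 = 21.2 L.
Adiabatic: T₂/T₁ = (P₂/P₁)^((γ−1)/γ) ⇒ T₂ = 314×(0.177)^0.286 = 191 K; V₂ = 72.9 L.
ΔU = nCvΔT = 4.19×20.8×(191−314) = -10700 J.
Q = 0 for an adiabatic process, so W = −ΔU = 10700 J.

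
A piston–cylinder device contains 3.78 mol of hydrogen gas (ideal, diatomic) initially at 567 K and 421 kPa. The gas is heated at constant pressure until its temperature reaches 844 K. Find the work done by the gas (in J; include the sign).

8710 J

V₁ = nRT₁/P₁ = 3.78×8.314×567/421 = 42.3 L.
Isobaric: P stays 421 kPa; V/T = const ⇒ T₂ = 844 K, V₂ = 63.0 L.
W = PΔV = 421×(63.0−42.3) kPa·L = 8710 J.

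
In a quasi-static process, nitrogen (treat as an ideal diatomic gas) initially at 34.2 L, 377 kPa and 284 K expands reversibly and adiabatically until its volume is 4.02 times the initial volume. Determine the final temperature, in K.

163 K

Adiabatic: TV^(γ−1) = const ⇒ T₂ = 284×(0.249)^0.400 = 163 K; PV^γ = const ⇒ P₂ = 53.8 kPa.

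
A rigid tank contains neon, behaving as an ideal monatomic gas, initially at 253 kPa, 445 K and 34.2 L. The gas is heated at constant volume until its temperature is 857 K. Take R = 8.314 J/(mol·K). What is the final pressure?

Isochoric: V stays 34.2 L; P/T = const ⇒ T₂ = 857 K, P₂ = 487 kPa.

487 kPa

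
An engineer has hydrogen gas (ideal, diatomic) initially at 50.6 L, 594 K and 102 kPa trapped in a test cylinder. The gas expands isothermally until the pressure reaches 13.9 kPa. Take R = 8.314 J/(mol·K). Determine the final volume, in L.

371 L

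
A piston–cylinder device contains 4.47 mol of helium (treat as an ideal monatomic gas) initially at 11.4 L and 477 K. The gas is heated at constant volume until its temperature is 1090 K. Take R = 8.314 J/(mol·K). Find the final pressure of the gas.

3550 kPa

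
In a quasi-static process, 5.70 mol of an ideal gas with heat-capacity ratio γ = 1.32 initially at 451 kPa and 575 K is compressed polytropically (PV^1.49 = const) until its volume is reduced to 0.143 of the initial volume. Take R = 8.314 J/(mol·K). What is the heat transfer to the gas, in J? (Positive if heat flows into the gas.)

V₁ = nRT₁/P₁ = 5.70×8.314×575/451 = 60.4 L.
Polytropic n=1.49: T₂ = T₁(V₁/V₂)^(n−1) = 575×(6.99)^0.49 = 1490 K; P₂ = P₁(V₁/V₂)^n = 8180 kPa.
W = (P₁V₁−P₂V₂)/(n−1) = (451×60.4−8180×8.64)/0.49 = -88600 J.
ΔU = nCvΔT = 5.70×26.0×(1490−575) = 136000 J.
Q = ΔU + W = 47100 J.

47100 J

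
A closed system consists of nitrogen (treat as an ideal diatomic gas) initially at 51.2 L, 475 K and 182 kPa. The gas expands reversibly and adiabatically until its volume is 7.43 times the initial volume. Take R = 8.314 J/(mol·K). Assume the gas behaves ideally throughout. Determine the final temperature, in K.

Adiabatic: TV^(γ−1) = const ⇒ T₂ = 475×(0.135)^0.400 = 213 K; PV^γ = const ⇒ P₂ = 11.0 kPa.

213 K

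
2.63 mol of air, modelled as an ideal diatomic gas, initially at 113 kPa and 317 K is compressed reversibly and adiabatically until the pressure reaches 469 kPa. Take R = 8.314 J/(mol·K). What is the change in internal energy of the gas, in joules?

V₁ = nRT₁/P₁ = 2.63×8.314×317/113 = 61.3 L.
Adiabatic: T₂/T₁ = (P₂/P₁)^((γ−1)/γ) ⇒ T₂ = 317×(4.15)^0.286 = 476 K; V₂ = 22.2 L.
For an ideal gas ΔU = nCvΔT with Cv = (5/2)R = 20.8 J/(mol·K).
ΔU = 2.63×20.8×(476−317) = 8690 J.

8690 J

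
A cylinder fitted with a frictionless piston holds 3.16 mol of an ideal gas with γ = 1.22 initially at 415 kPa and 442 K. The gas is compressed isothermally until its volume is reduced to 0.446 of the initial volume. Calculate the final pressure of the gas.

V₁ = nRT₁/P₁ = 3.16×8.314×442/415 = 28.0 L.
Isothermal: T stays 442 K; PV = const ⇒ V₂ = 12.5 L, P₂ = 930 kPa.

930 kPa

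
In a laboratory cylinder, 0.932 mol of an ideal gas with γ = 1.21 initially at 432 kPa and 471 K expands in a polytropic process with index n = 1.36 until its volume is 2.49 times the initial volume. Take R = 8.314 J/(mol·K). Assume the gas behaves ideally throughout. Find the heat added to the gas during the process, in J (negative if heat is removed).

V₁ = nRT₁/P₁ = 0.932×8.314×471/432 = 8.45 L.
Polytropic n=1.36: T₂ = T₁(V₁/V₂)^(n−1) = 471×(0.402)^0.36 = 339 K; P₂ = P₁(V₁/V₂)^n = 125 kPa.
W = (P₁V₁−P₂V₂)/(n−1) = (432×8.45−125×21.0)/0.36 = 2840 J.
ΔU = nCvΔT = 0.932×39.6×(339−471) = -4870 J.
Q = ΔU + W = -2030 J.

-2030 J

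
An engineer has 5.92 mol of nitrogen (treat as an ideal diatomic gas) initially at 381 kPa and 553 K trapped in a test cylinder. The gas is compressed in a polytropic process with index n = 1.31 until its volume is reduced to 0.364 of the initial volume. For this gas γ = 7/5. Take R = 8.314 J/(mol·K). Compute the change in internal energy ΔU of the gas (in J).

V₁ = nRT₁/P₁ = 5.92×8.314×553/381 = 71.4 L.
Polytropic n=1.31: T₂ = T₁(V₁/V₂)^(n−1) = 553×(2.75)^0.31 = 756 K; P₂ = P₁(V₁/V₂)^n = 1430 kPa.
For an ideal gas ΔU = nCvΔT with Cv = (5/2)R = 20.8 J/(mol·K).
ΔU = 5.92×20.8×(756−553) = 25000 J.

25000 J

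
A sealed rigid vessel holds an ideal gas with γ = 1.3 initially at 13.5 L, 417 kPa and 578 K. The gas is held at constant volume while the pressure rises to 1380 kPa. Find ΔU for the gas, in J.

n = P₁V₁/(RT₁) = 417×13.5/(8.314×578) = 1.17 mol.
Isochoric: V stays 13.5 L; P/T = const ⇒ T₂ = 1910 K, P₂ = 1380 kPa.
For an ideal gas ΔU = nCvΔT with Cv = R/(γ−1) = 27.7 J/(mol·K).
ΔU = 1.17×27.7×(1910−578) = 43300 J.

43300 J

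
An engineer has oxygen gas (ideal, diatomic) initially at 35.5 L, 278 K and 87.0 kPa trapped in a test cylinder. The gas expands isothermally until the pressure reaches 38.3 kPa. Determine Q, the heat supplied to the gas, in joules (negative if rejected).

n = P₁V₁/(RT₁) = 87.0×35.5/(8.314×278) = 1.34 mol.
Isothermal: T stays 278 K; PV = const ⇒ V₂ = 80.6 L, P₂ = 38.3 kPa.
ΔU = 0 (ideal gas, T constant).
W = nRT ln(V₂/V₁) = 1.34×8.314×278×ln(2.27) = 2530 J.
Q = ΔU + W = 2530 J.

2530 J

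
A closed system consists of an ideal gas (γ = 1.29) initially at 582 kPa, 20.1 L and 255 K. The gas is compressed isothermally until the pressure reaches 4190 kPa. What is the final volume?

2.79 L

Isothermal: T stays 255 K; PV = const ⇒ V₂ = 2.79 L, P₂ = 4190 kPa.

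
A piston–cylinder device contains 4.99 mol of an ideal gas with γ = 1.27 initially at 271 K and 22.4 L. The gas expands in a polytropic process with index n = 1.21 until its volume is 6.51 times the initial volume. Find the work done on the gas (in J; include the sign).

P₁ = nRT₁/V₁ = 4.99×8.314×271/22.4 = 502 kPa.
Polytropic n=1.21: T₂ = T₁(V₁/V₂)^(n−1) = 271×(0.154)^0.21 = 183 K; P₂ = P₁(V₁/V₂)^n = 52.0 kPa.
W = (P₁V₁−P₂V₂)/(n−1) = (502×22.4−52.0×146)/0.21 = 17400 J.
Work done on the gas = −W_by = -17400 J.

-17400 J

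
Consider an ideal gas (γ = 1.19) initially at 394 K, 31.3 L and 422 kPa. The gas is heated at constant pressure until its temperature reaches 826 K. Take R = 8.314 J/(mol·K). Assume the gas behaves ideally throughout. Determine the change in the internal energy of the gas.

n = P₁V₁/(RT₁) = 422×31.3/(8.314×394) = 4.03 mol.
Isobaric: P stays 422 kPa; V/T = const ⇒ T₂ = 826 K, V₂ = 65.6 L.
For an ideal gas ΔU = nCvΔT with Cv = R/(γ−1) = 43.8 J/(mol·K).
ΔU = 4.03×43.8×(826−394) = 76200 J.

76200 J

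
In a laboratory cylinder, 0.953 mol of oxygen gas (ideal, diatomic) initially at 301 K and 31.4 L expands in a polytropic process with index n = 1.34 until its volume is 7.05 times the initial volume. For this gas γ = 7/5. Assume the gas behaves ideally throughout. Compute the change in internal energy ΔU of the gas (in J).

P₁ = nRT₁/V₁ = 0.953×8.314×301/31.4 = 76.0 kPa.
Polytropic n=1.34: T₂ = T₁(V₁/V₂)^(n−1) = 301×(0.142)^0.34 = 155 K; P₂ = P₁(V₁/V₂)^n = 5.55 kPa.
For an ideal gas ΔU = nCvΔT with Cv = (5/2)R = 20.8 J/(mol·K).
ΔU = 0.953×20.8×(155−301) = -2890 J.

-2890 J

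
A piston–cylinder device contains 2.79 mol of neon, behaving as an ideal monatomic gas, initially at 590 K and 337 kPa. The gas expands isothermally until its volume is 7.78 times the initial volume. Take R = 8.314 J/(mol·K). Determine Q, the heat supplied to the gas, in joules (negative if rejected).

V₁ = nRT₁/P₁ = 2.79×8.314×590/337 = 40.6 L.
Isothermal: T stays 590 K; PV = const ⇒ V₂ = 316 L, P₂ = 43.3 kPa.
ΔU = 0 (ideal gas, T constant).
W = nRT ln(V₂/V₁) = 2.79×8.314×590×ln(7.78) = 28100 J.
Q = ΔU + W = 28100 J.

28100 J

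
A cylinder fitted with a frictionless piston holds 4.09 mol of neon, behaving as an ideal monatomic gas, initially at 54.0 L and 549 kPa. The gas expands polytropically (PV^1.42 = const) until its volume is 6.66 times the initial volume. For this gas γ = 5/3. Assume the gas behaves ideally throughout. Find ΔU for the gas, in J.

T₁ = P₁V₁/(nR) = 549×54.0/(4.09×8.314) = 872 K.
Polytropic n=1.42: T₂ = T₁(V₁/V₂)^(n−1) = 872×(0.150)^0.42 = 393 K; P₂ = P₁(V₁/V₂)^n = 37.2 kPa.
For an ideal gas ΔU = nCvΔT with Cv = (3/2)R = 12.5 J/(mol·K).
ΔU = 4.09×12.5×(393−872) = -24400 J.

-24400 J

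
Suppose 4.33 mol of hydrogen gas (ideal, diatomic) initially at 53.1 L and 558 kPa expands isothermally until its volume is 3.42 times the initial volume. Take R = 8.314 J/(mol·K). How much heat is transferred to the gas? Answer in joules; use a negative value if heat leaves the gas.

T₁ = P₁V₁/(nR) = 558×53.1/(4.33×8.314) = 823 K.
Isothermal: T stays 823 K; PV = const ⇒ V₂ = 182 L, P₂ = 163 kPa.
ΔU = 0 (ideal gas, T constant).
W = nRT ln(V₂/V₁) = 4.33×8.314×823×ln(3.42) = 36400 J.
Q = ΔU + W = 36400 J.

36400 J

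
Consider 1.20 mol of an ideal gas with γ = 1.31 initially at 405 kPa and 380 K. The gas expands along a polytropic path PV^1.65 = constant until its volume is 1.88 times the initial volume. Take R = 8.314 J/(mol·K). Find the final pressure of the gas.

V₁ = nRT₁/P₁ = 1.20×8.314×380/405 = 9.36 L.
Polytropic n=1.65: T₂ = T₁(V₁/V₂)^(n−1) = 380×(0.532)^0.65 = 252 K; P₂ = P₁(V₁/V₂)^n = 143 kPa.

143 kPa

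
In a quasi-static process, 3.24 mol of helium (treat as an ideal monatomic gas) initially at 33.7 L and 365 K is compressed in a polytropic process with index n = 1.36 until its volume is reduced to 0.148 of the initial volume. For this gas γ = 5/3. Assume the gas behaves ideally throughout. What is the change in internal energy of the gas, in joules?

14600 J

P₁ = nRT₁/V₁ = 3.24×8.314×365/33.7 = 292 kPa.
Polytropic n=1.36: T₂ = T₁(V₁/V₂)^(n−1) = 365×(6.76)^0.36 = 726 K; P₂ = P₁(V₁/V₂)^n = 3920 kPa.
For an ideal gas ΔU = nCvΔT with Cv = (3/2)R = 12.5 J/(mol·K).
ΔU = 3.24×12.5×(726−365) = 14600 J.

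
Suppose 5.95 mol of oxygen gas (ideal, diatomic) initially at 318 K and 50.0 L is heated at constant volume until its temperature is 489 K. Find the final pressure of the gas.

484 kPa

P₁ = nRT₁/V₁ = 5.95×8.314×318/50.0 = 315 kPa.
Isochoric: V stays 50.0 L; P/T = const ⇒ T₂ = 489 K, P₂ = 484 kPa.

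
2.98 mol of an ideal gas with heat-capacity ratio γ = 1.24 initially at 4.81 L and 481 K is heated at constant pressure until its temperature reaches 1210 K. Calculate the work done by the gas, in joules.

P₁ = nRT₁/V₁ = 2.98×8.314×481/4.81 = 2480 kPa.
Isobaric: P stays 2480 kPa; V/T = const ⇒ T₂ = 1210 K, V₂ = 12.1 L.
W = PΔV = 2480×(12.1−4.81) kPa·L = 18100 J.

18100 J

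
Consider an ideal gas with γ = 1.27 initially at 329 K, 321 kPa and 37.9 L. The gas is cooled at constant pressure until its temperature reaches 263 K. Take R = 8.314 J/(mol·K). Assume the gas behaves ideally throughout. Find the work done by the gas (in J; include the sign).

-2440 J

n = P₁V₁/(RT₁) = 321×37.9/(8.314×329) = 4.45 mol.
Isobaric: P stays 321 kPa; V/T = const ⇒ T₂ = 263 K, V₂ = 30.3 L.
W = PΔV = 321×(30.3−37.9) kPa·L = -2440 J.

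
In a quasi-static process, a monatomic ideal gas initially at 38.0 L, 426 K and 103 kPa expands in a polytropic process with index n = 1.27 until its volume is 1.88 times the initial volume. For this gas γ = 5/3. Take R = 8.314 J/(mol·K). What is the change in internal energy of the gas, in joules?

-920 J

n = P₁V₁/(RT₁) = 103×38.0/(8.314×426) = 1.11 mol.
Polytropic n=1.27: T₂ = T₁(V₁/V₂)^(n−1) = 426×(0.532)^0.27 = 359 K; P₂ = P₁(V₁/V₂)^n = 46.2 kPa.
For an ideal gas ΔU = nCvΔT with Cv = (3/2)R = 12.5 J/(mol·K).
ΔU = 1.11×12.5×(359−426) = -920 J.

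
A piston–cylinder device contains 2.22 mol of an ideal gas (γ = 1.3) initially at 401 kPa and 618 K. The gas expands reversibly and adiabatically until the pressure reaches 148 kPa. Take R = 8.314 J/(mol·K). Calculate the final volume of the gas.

V₁ = nRT₁/P₁ = 2.22×8.314×618/401 = 28.4 L.
Adiabatic: T₂/T₁ = (P₂/P₁)^((γ−1)/γ) ⇒ T₂ = 618×(0.369)^0.231 = 491 K; V₂ = 61.2 L.

61.2 L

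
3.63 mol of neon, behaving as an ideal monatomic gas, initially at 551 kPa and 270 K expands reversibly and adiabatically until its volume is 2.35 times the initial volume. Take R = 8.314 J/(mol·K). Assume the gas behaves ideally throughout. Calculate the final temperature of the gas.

153 K

V₁ = nRT₁/P₁ = 3.63×8.314×270/551 = 14.8 L.
Adiabatic: TV^(γ−1) = const ⇒ T₂ = 270×(0.426)^0.667 = 153 K; PV^γ = const ⇒ P₂ = 133 kPa.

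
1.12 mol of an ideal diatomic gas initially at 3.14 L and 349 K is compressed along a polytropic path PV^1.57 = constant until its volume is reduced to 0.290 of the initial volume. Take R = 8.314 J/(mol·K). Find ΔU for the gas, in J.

P₁ = nRT₁/V₁ = 1.12×8.314×349/3.14 = 1030 kPa.
Polytropic n=1.57: T₂ = T₁(V₁/V₂)^(n−1) = 349×(3.45)^0.57 = 707 K; P₂ = P₁(V₁/V₂)^n = 7230 kPa.
For an ideal gas ΔU = nCvΔT with Cv = (5/2)R = 20.8 J/(mol·K).
ΔU = 1.12×20.8×(707−349) = 8330 J.

8330 J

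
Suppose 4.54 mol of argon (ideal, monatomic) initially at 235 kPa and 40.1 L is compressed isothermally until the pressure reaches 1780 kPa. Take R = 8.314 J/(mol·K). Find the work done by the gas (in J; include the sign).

-19100 J

T₁ = P₁V₁/(nR) = 235×40.1/(4.54×8.314) = 250 K.
Isothermal: T stays 250 K; PV = const ⇒ V₂ = 5.29 L, P₂ = 1780 kPa.
W = nRT ln(V₂/V₁) = 4.54×8.314×250×ln(0.132) = -19100 J.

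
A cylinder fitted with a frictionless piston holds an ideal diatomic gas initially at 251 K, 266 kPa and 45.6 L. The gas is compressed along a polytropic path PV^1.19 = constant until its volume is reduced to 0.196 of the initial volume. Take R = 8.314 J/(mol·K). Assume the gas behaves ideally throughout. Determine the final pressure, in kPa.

Polytropic n=1.19: T₂ = T₁(V₁/V₂)^(n−1) = 251×(5.10)^0.19 = 342 K; P₂ = P₁(V₁/V₂)^n = 1850 kPa.

1850 kPa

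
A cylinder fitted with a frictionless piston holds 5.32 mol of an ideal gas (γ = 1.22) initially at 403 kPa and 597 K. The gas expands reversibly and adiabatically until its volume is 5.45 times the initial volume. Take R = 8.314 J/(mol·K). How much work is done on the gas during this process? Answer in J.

V₁ = nRT₁/P₁ = 5.32×8.314×597/403 = 65.5 L.
Adiabatic: TV^(γ−1) = const ⇒ T₂ = 597×(0.183)^0.220 = 411 K; PV^γ = const ⇒ P₂ = 50.9 kPa.
ΔU = nCvΔT = 5.32×37.8×(411−597) = -37400 J.
Q = 0 for an adiabatic process, so W = −ΔU = 37400 J.
Work done on the gas = −W_by = -37400 J.

-37400 J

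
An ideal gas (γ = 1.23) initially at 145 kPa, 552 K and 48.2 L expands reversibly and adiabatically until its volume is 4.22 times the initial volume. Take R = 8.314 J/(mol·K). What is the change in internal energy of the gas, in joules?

-8570 J

n = P₁V₁/(RT₁) = 145×48.2/(8.314×552) = 1.52 mol.
Adiabatic: TV^(γ−1) = const ⇒ T₂ = 552×(0.237)^0.230 = 396 K; PV^γ = const ⇒ P₂ = 24.7 kPa.
For an ideal gas ΔU = nCvΔT with Cv = R/(γ−1) = 36.1 J/(mol·K).
ΔU = 1.52×36.1×(396−552) = -8570 J.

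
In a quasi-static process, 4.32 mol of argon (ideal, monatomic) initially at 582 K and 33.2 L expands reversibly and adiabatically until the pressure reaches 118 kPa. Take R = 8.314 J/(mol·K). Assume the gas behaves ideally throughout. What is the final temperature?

298 K

P₁ = nRT₁/V₁ = 4.32×8.314×582/33.2 = 630 kPa.
Adiabatic: T₂/T₁ = (P₂/P₁)^((γ−1)/γ) ⇒ T₂ = 582×(0.187)^0.400 = 298 K; V₂ = 90.7 L.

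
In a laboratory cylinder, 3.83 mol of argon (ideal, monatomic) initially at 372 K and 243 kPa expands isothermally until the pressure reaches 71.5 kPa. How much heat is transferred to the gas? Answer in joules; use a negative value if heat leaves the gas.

14500 J

V₁ = nRT₁/P₁ = 3.83×8.314×372/243 = 48.7 L.
Isothermal: T stays 372 K; PV = const ⇒ V₂ = 166 L, P₂ = 71.5 kPa.
ΔU = 0 (ideal gas, T constant).
W = nRT ln(V₂/V₁) = 3.83×8.314×372×ln(3.40) = 14500 J.
Q = ΔU + W = 14500 J.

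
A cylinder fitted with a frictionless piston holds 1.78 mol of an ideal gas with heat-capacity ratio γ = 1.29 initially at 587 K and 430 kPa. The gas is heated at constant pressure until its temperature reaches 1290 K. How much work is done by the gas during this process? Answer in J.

V₁ = nRT₁/P₁ = 1.78×8.314×587/430 = 20.2 L.
Isobaric: P stays 430 kPa; V/T = const ⇒ T₂ = 1290 K, V₂ = 44.4 L.
W = PΔV = 430×(44.4−20.2) kPa·L = 10400 J.

10400 J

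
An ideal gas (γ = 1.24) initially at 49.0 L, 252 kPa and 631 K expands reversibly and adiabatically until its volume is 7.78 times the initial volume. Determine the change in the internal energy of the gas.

-20000 J

n = P₁V₁/(RT₁) = 252×49.0/(8.314×631) = 2.35 mol.
Adiabatic: TV^(γ−1) = const ⇒ T₂ = 631×(0.129)^0.240 = 386 K; PV^γ = const ⇒ P₂ = 19.8 kPa.
For an ideal gas ΔU = nCvΔT with Cv = R/(γ−1) = 34.6 J/(mol·K).
ΔU = 2.35×34.6×(386−631) = -20000 J.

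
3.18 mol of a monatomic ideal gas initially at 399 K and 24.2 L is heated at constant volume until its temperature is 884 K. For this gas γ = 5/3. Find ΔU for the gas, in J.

P₁ = nRT₁/V₁ = 3.18×8.314×399/24.2 = 436 kPa.
Isochoric: V stays 24.2 L; P/T = const ⇒ T₂ = 884 K, P₂ = 966 kPa.
For an ideal gas ΔU = nCvΔT with Cv = (3/2)R = 12.5 J/(mol·K).
ΔU = 3.18×12.5×(884−399) = 19200 J.

19200 J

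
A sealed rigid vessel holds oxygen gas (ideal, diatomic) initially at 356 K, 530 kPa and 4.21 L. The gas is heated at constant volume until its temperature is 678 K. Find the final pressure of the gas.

1010 kPa

Isochoric: V stays 4.21 L; P/T = const ⇒ T₂ = 678 K, P₂ = 1010 kPa.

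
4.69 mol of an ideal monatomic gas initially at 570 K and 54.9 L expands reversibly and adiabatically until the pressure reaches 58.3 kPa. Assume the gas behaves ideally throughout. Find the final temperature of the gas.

P₁ = nRT₁/V₁ = 4.69×8.314×570/54.9 = 405 kPa.
Adiabatic: T₂/T₁ = (P₂/P₁)^((γ−1)/γ) ⇒ T₂ = 570×(0.144)^0.400 = 263 K; V₂ = 176 L.

263 K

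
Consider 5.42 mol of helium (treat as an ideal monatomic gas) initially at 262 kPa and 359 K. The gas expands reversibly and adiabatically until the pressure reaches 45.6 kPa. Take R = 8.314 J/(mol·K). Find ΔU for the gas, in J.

-12200 J

V₁ = nRT₁/P₁ = 5.42×8.314×359/262 = 61.7 L.
Adiabatic: T₂/T₁ = (P₂/P₁)^((γ−1)/γ) ⇒ T₂ = 359×(0.174)^0.400 = 178 K; V₂ = 176 L.
For an ideal gas ΔU = nCvΔT with Cv = (3/2)R = 12.5 J/(mol·K).
ΔU = 5.42×12.5×(178−359) = -12200 J.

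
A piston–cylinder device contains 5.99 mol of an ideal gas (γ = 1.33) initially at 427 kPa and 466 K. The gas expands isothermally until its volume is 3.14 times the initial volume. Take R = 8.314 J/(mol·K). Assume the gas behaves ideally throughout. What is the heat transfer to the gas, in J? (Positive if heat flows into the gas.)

V₁ = nRT₁/P₁ = 5.99×8.314×466/427 = 54.3 L.
Isothermal: T stays 466 K; PV = const ⇒ V₂ = 171 L, P₂ = 136 kPa.
ΔU = 0 (ideal gas, T constant).
W = nRT ln(V₂/V₁) = 5.99×8.314×466×ln(3.14) = 26600 J.
Q = ΔU + W = 26600 J.

26600 J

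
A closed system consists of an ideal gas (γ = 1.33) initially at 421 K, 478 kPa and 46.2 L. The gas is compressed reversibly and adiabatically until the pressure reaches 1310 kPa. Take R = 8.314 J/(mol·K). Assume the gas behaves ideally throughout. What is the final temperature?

Adiabatic: T₂/T₁ = (P₂/P₁)^((γ−1)/γ) ⇒ T₂ = 421×(2.74)^0.248 = 541 K; V₂ = 21.6 L.

541 K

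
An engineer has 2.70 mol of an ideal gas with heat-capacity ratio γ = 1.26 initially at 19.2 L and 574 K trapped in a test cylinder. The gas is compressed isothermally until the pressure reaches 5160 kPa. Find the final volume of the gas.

P₁ = nRT₁/V₁ = 2.70×8.314×574/19.2 = 671 kPa.
Isothermal: T stays 574 K; PV = const ⇒ V₂ = 2.50 L, P₂ = 5160 kPa.

2.50 L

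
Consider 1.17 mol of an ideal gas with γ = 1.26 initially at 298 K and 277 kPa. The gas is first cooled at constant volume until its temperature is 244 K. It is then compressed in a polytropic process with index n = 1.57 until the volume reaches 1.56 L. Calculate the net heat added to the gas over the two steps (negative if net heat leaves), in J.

V₁ = nRT₁/P₁ = 1.17×8.314×298/277 = 10.5 L.
Step 1 — Isochoric: V stays 10.5 L; P/T = const ⇒ T₂ = 244 K, P₂ = 227 kPa.
W = 0 (no volume change).
ΔU = nCvΔT = 1.17×32.0×(244−298) = -2020 J.
Q = ΔU = -2020 J.
State after step 1: P = 227 kPa, V = 10.5 L, T = 244 K.
Step 2 — Polytropic n=1.57: T₂ = T₁(V₁/V₂)^(n−1) = 244×(6.71)^0.57 = 722 K; P₂ = P₁(V₁/V₂)^n = 4500 kPa.
W = (P₁V₁−P₂V₂)/(n−1) = (227×10.5−4500×1.56)/0.57 = -8160 J.
ΔU = nCvΔT = 1.17×32.0×(722−244) = 17900 J.
Q = ΔU + W = 9730 J.
Net over both steps: W = -8160 J, Q = 7710 J, ΔU = 15900 J.

7710 J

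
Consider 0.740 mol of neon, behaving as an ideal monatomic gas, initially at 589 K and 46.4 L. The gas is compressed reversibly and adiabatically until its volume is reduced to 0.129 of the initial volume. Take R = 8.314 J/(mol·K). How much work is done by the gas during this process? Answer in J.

-15900 J

P₁ = nRT₁/V₁ = 0.740×8.314×589/46.4 = 78.1 kPa.
Adiabatic: TV^(γ−1) = const ⇒ T₂ = 589×(7.75)^0.667 = 2310 K; PV^γ = const ⇒ P₂ = 2370 kPa.
ΔU = nCvΔT = 0.740×12.5×(2310−589) = 15900 J.
Q = 0 for an adiabatic process, so W = −ΔU = -15900 J.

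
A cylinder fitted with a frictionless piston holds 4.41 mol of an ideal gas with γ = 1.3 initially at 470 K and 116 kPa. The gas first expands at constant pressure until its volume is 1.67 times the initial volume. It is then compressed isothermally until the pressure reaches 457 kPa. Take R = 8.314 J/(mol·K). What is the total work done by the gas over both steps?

-27900 J

V₁ = nRT₁/P₁ = 4.41×8.314×470/116 = 149 L.
Step 1 — Isobaric: P stays 116 kPa; V/T = const ⇒ T₂ = 785 K, V₂ = 248 L.
W = PΔV = 116×(248−149) kPa·L = 11500 J.
ΔU = nCvΔT = 4.41×27.7×(785−470) = 38500 J.
Q = ΔU + W = nCpΔT = 50000 J.
State after step 1: P = 116 kPa, V = 248 L, T = 785 K.
Step 2 — Isothermal: T stays 785 K; PV = const ⇒ V₂ = 63.0 L, P₂ = 457 kPa.
ΔU = 0 (ideal gas, T constant).
W = nRT ln(V₂/V₁) = 4.41×8.314×785×ln(0.254) = -39500 J.
Q = ΔU + W = -39500 J.
Net over both steps: W = -27900 J, Q = 10600 J, ΔU = 38500 J.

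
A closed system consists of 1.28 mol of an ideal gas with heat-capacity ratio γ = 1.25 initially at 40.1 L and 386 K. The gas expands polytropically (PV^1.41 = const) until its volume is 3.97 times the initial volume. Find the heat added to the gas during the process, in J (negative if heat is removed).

-2770 J

P₁ = nRT₁/V₁ = 1.28×8.314×386/40.1 = 102 kPa.
Polytropic n=1.41: T₂ = T₁(V₁/V₂)^(n−1) = 386×(0.252)^0.41 = 219 K; P₂ = P₁(V₁/V₂)^n = 14.7 kPa.
W = (P₁V₁−P₂V₂)/(n−1) = (102×40.1−14.7×159)/0.41 = 4330 J.
ΔU = nCvΔT = 1.28×33.3×(219−386) = -7100 J.
Q = ΔU + W = -2770 J.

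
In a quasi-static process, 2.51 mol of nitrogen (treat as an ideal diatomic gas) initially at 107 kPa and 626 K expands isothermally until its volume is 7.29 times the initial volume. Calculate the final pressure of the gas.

V₁ = nRT₁/P₁ = 2.51×8.314×626/107 = 122 L.
Isothermal: T stays 626 K; PV = const ⇒ V₂ = 890 L, P₂ = 14.7 kPa.

14.7 kPa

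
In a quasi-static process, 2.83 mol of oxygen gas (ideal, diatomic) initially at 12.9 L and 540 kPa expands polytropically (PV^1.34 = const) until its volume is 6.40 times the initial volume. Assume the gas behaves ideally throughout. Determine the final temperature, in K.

158 K

T₁ = P₁V₁/(nR) = 540×12.9/(2.83×8.314) = 296 K.
Polytropic n=1.34: T₂ = T₁(V₁/V₂)^(n−1) = 296×(0.156)^0.34 = 158 K; P₂ = P₁(V₁/V₂)^n = 44.9 kPa.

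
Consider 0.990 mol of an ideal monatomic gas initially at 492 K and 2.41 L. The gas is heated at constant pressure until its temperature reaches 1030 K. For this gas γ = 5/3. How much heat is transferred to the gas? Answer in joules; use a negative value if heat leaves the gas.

11100 J

P₁ = nRT₁/V₁ = 0.990×8.314×492/2.41 = 1680 kPa.
Isobaric: P stays 1680 kPa; V/T = const ⇒ T₂ = 1030 K, V₂ = 5.05 L.
W = PΔV = 1680×(5.05−2.41) kPa·L = 4430 J.
ΔU = nCvΔT = 0.990×12.5×(1030−492) = 6640 J.
Q = ΔU + W = nCpΔT = 11100 J.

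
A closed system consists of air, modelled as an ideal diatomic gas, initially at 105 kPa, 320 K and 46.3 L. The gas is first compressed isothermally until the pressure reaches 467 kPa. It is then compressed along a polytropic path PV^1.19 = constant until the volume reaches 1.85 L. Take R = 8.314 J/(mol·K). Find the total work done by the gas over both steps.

n = P₁V₁/(RT₁) = 105×46.3/(8.314×320) = 1.83 mol.
Step 1 — Isothermal: T stays 320 K; PV = const ⇒ V₂ = 10.4 L, P₂ = 467 kPa.
ΔU = 0 (ideal gas, T constant).
W = nRT ln(V₂/V₁) = 1.83×8.314×320×ln(0.225) = -7260 J.
Q = ΔU + W = -7260 J.
State after step 1: P = 467 kPa, V = 10.4 L, T = 320 K.
Step 2 — Polytropic n=1.19: T₂ = T₁(V₁/V₂)^(n−1) = 320×(5.63)^0.19 = 444 K; P₂ = P₁(V₁/V₂)^n = 3650 kPa.
W = (P₁V₁−P₂V₂)/(n−1) = (467×10.4−3650×1.85)/0.19 = -9940 J.
ΔU = nCvΔT = 1.83×20.8×(444−320) = 4720 J.
Q = ΔU + W = -5220 J.
Net over both steps: W = -17200 J, Q = -12500 J, ΔU = 4720 J.

-17200 J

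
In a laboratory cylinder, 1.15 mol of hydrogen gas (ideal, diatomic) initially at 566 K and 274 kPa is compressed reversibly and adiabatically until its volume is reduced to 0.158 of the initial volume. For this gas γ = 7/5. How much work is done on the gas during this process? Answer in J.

14800 J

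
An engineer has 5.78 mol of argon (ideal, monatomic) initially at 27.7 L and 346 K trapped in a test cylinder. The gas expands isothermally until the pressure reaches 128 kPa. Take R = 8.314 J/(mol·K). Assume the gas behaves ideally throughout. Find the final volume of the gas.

P₁ = nRT₁/V₁ = 5.78×8.314×346/27.7 = 600 kPa.
Isothermal: T stays 346 K; PV = const ⇒ V₂ = 130 L, P₂ = 128 kPa.

130 L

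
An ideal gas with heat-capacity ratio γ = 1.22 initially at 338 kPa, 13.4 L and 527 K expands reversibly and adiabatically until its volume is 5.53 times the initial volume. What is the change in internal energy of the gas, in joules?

n = P₁V₁/(RT₁) = 338×13.4/(8.314×527) = 1.03 mol.
Adiabatic: TV^(γ−1) = const ⇒ T₂ = 527×(0.181)^0.220 = 362 K; PV^γ = const ⇒ P₂ = 42.0 kPa.
For an ideal gas ΔU = nCvΔT with Cv = R/(γ−1) = 37.8 J/(mol·K).
ΔU = 1.03×37.8×(362−527) = -6460 J.

-6460 J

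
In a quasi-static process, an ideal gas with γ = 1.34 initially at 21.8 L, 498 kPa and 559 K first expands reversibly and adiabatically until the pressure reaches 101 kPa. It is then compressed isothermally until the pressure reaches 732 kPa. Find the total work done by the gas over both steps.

-3710 J

n = P₁V₁/(RT₁) = 498×21.8/(8.314×559) = 2.34 mol.
Step 1 — Adiabatic: T₂/T₁ = (P₂/P₁)^((γ−1)/γ) ⇒ T₂ = 559×(0.203)^0.254 = 373 K; V₂ = 71.7 L.
ΔU = nCvΔT = 2.34×24.5×(373−559) = -10600 J.
Q = 0 for an adiabatic process, so W = −ΔU = 10600 J.
State after step 1: P = 101 kPa, V = 71.7 L, T = 373 K.
Step 2 — Isothermal: T stays 373 K; PV = const ⇒ V₂ = 9.89 L, P₂ = 732 kPa.
ΔU = 0 (ideal gas, T constant).
W = nRT ln(V₂/V₁) = 2.34×8.314×373×ln(0.138) = -14300 J.
Q = ΔU + W = -14300 J.
Net over both steps: W = -3710 J, Q = -14300 J, ΔU = -10600 J.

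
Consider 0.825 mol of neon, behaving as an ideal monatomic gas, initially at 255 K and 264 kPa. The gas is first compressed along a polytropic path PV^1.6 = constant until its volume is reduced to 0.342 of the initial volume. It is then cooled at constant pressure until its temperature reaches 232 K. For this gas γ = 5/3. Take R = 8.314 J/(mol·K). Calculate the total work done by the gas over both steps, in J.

V₁ = nRT₁/P₁ = 0.825×8.314×255/264 = 6.63 L.
Step 1 — Polytropic n=1.6: T₂ = T₁(V₁/V₂)^(n−1) = 255×(2.92)^0.60 = 485 K; P₂ = P₁(V₁/V₂)^n = 1470 kPa.
W = (P₁V₁−P₂V₂)/(n−1) = (264×6.63−1470×2.27)/0.60 = -2630 J.
ΔU = nCvΔT = 0.825×12.5×(485−255) = 2370 J.
Q = ΔU + W = -263 J.
State after step 1: P = 1470 kPa, V = 2.27 L, T = 485 K.
Step 2 — Isobaric: P stays 1470 kPa; V/T = const ⇒ T₂ = 232 K, V₂ = 1.08 L.
W = PΔV = 1470×(1.08−2.27) kPa·L = -1740 J.
ΔU = nCvΔT = 0.825×12.5×(232−485) = -2610 J.
Q = ΔU + W = nCpΔT = -4350 J.
Net over both steps: W = -4370 J, Q = -4610 J, ΔU = -237 J.

-4370 J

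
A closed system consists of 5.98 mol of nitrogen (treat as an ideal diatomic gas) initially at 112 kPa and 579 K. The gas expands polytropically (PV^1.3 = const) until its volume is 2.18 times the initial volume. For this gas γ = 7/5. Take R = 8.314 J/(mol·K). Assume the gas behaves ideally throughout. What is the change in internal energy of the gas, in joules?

V₁ = nRT₁/P₁ = 5.98×8.314×579/112 = 257 L.
Polytropic n=1.3: T₂ = T₁(V₁/V₂)^(n−1) = 579×(0.459)^0.30 = 458 K; P₂ = P₁(V₁/V₂)^n = 40.7 kPa.
For an ideal gas ΔU = nCvΔT with Cv = (5/2)R = 20.8 J/(mol·K).
ΔU = 5.98×20.8×(458−579) = -15000 J.

-15000 J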